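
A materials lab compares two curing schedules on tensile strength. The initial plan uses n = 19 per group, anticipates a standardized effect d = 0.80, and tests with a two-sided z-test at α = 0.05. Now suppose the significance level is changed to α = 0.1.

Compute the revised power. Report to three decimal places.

δ = d·√(n/2) = 0.80 × √(19/2) = 2.4658 (unchanged). New critical value: z_{0.05} = 1.645.
Revised power = Φ(δ − 1.645) + Φ(−δ − 1.645) = Φ(0.821) + Φ(-4.111) = 0.7942 + 0.0000 = 0.7942.

Power ≈ 0.794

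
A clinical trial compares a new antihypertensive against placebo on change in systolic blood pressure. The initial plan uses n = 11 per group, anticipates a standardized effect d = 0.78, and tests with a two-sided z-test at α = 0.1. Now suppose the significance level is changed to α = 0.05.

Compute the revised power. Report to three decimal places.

δ = d·√(n/2) = 0.78 × √(11/2) = 1.8293 (unchanged). New critical value: z_{0.025} = 1.960.
Revised power = Φ(δ − 1.960) + Φ(−δ − 1.960) = Φ(-0.131) + Φ(-3.789) = 0.4480 + 0.0001 = 0.4481.

Power ≈ 0.448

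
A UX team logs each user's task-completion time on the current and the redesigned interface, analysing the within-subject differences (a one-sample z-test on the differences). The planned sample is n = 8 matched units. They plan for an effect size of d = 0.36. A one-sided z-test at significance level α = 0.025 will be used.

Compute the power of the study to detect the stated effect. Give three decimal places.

Noncentrality parameter: δ = d·√n = 0.36 × √8 = 1.0182
Critical value for a one-sided test at α = 0.025: z_α = 1.960.
Power = P(Z > 1.960 − δ) = Φ(-0.942) = 0.1732.

Power ≈ 0.173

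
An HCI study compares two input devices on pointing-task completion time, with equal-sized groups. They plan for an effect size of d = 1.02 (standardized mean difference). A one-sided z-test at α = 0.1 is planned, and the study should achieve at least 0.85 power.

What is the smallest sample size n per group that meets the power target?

n = 11 per group

For power 0.85 need Φ(δ − z_{0.1}) = 0.85, so δ = z_{0.1} + z_{0.15} = 1.282 + 1.036 = 2.318.
δ = d·√(n/2) ⇒ n = 2(δ/d)² = 2 × (2.318 / 1.02)² = 10.33.
Rounding up, n = 11 per group.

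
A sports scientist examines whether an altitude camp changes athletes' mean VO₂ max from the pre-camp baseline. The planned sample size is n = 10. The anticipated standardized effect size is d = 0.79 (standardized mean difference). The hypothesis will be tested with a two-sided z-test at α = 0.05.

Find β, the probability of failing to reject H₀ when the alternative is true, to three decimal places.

Noncentrality parameter: δ = d·√n = 0.79 × √10 = 2.4982
Critical value for a two-sided test at α = 0.05: z_{α/2} = 1.960.
Power = Φ(δ − 1.960) + Φ(−δ − 1.960) = Φ(0.538) + Φ(-4.458) = 0.7048 + 0.0000 = 0.7048.
Type II error: β = 1 − power = 1 − 0.7048 = 0.2952.

β ≈ 0.295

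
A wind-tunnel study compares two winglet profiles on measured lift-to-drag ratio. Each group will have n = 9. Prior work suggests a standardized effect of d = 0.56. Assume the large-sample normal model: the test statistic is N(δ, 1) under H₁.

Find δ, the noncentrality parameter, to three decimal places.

The noncentrality parameter scales effect size by the design's sample-size factor: δ = d·√(n/2) = 0.56 × √(9/2) = 1.1879

δ ≈ 1.188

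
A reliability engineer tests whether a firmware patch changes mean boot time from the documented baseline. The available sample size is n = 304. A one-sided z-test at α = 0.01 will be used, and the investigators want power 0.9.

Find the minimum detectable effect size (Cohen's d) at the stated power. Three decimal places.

d ≈ 0.207

Required noncentrality: δ = z_{0.01} + z_{0.10} = 2.326 + 1.282 = 3.608.
δ = d·√n ⇒ d = δ/√n = 3.608/√304 = 0.2069.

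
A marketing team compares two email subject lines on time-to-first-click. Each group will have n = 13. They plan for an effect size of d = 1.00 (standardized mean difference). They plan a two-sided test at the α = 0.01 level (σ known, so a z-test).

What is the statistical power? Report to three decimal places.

Noncentrality parameter: δ = d·√(n/2) = 1.00 × √(13/2) = 2.5495
Critical value for a two-sided test at α = 0.01: z_{α/2} = 2.576.
Power = Φ(δ − 2.576) + Φ(−δ − 2.576) = Φ(-0.026) + Φ(-5.125) = 0.4895 + 0.0000 = 0.4895.

Power ≈ 0.490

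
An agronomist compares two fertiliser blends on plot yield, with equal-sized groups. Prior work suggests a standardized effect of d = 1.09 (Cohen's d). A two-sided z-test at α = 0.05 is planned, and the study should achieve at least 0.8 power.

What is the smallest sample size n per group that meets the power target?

Set Φ(δ − 1.960) = 0.8; then δ − 1.960 = Φ⁻¹(0.8) = 0.842, giving δ = 2.802.
(Ignoring the negligible lower-tail rejection probability gives the usual closed-form inversion.)
δ = d·√(n/2) ⇒ n = 2(δ/d)² = 2 × (2.802 / 1.09)² = 13.21.
Rounding up, n = 14 per group.

n = 14 per group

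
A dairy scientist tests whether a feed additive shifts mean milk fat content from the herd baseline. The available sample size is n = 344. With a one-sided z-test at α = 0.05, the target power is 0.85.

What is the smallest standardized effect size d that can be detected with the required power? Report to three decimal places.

Need Φ(δ − 1.645) = 0.85, so δ = 1.645 + 1.036 = 2.681.
δ = d·√n ⇒ d = δ/√n = 2.681/√344 = 0.1446.

d ≈ 0.145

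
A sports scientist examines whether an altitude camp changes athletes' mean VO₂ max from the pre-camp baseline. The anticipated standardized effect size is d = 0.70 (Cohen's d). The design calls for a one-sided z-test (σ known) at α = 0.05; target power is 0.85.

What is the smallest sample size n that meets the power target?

n = 15

Set Φ(δ − 1.645) = 0.85; then δ − 1.645 = Φ⁻¹(0.85) = 1.036, giving δ = 2.681.
δ = d·√n ⇒ n = (δ/d)² = (2.681 / 0.70)² = 14.67.
Rounding up, n = 15.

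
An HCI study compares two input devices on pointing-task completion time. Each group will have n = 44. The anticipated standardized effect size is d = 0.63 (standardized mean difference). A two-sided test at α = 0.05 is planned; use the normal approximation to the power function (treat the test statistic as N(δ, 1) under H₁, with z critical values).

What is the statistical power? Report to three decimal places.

Power ≈ 0.840

Noncentrality parameter: δ = d·√(n/2) = 0.63 × √(44/2) = 2.9550
Two-sided α = 0.05 → critical value z_{0.025} = 1.960.
Power = Φ(δ − 1.960) + Φ(−δ − 1.960) = Φ(0.995) + Φ(-4.915) = 0.8401 + 0.0000 = 0.8401.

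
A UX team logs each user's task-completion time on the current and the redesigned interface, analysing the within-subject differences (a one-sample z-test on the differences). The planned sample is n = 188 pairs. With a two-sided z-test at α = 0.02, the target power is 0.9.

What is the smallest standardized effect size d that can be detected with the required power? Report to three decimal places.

Need Φ(δ − 2.326) = 0.9, so δ = 2.326 + 1.282 = 3.608.
(Lower-tail contribution to power is negligible for δ > 0.)
δ = d·√n ⇒ d = δ/√n = 3.608/√188 = 0.2631.

d ≈ 0.263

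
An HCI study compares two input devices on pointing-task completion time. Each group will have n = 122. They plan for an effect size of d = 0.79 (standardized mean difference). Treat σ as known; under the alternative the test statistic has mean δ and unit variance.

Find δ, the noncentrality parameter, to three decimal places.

δ ≈ 6.170

δ = d·√(n/2) = 0.79 × √(122/2) = 6.1701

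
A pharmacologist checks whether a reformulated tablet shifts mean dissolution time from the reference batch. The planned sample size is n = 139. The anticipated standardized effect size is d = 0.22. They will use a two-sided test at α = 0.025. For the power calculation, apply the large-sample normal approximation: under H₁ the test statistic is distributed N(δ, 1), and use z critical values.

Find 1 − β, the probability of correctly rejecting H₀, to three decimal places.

Noncentrality parameter: δ = d·√n = 0.22 × √139 = 2.5938
Two-sided α = 0.025 → critical value z_{0.0125} = 2.241.
Power = Φ(δ − 2.241) + Φ(−δ − 2.241) = Φ(0.352) + Φ(-4.835) = 0.6377 + 0.0000 = 0.6377.

Power ≈ 0.638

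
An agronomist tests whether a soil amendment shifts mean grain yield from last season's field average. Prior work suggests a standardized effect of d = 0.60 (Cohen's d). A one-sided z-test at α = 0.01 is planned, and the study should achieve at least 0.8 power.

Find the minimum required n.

For power 0.8 need Φ(δ − z_{0.01}) = 0.8, so δ = z_{0.01} + z_{0.20} = 2.326 + 0.842 = 3.168.
δ = d·√n ⇒ n = (δ/d)² = (3.168 / 0.60)² = 27.88.
Rounding up, n = 28.

n = 28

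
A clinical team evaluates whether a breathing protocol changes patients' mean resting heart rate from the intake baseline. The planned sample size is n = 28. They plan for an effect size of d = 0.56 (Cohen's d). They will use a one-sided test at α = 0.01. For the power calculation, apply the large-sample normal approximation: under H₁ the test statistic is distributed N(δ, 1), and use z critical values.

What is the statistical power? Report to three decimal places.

Power ≈ 0.738

Noncentrality parameter: δ = d·√n = 0.56 × √28 = 2.9632
Critical value for a one-sided test at α = 0.01: z_α = 2.326.
Power = Φ(δ − 2.326) = Φ(0.637) = 0.7379.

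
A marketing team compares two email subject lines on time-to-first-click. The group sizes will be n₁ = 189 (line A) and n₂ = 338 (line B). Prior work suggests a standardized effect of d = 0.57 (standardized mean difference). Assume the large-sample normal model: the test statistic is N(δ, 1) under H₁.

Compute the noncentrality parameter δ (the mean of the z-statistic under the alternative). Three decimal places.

δ = d / √(1/n₁ + 1/n₂) = 0.57 / √(1/189 + 1/338) = 6.2757

δ ≈ 6.276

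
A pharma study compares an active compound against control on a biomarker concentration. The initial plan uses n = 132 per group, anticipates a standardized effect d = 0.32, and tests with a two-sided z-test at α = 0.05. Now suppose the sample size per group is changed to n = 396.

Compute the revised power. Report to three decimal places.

Power ≈ 0.995

With n = 396 per group: δ = d·√(n/2) = 0.32 × √(396/2) = 4.5028. Critical value z_{0.025} = 1.960.
Revised power = Φ(δ − 1.960) + Φ(−δ − 1.960) = Φ(2.543) + Φ(-6.463) = 0.9945 + 0.0000 = 0.9945.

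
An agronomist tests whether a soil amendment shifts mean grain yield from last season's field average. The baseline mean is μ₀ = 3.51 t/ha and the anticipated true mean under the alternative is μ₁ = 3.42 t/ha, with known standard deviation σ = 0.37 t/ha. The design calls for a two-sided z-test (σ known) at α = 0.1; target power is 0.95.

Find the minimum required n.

Standardized effect: d = |μ₁ − μ₀| / σ = |3.42 − 3.51| / 0.37 = 0.2432
For power 0.95 need Φ(δ − z_{0.05}) = 0.95, so δ = z_{0.05} + z_{0.05} = 1.645 + 1.645 = 3.290.
(Ignoring the negligible lower-tail rejection probability gives the usual closed-form inversion.)
δ = d·√n ⇒ n = (δ/d)² = (3.290 / 0.2432)² = 182.91.
Round up to the next whole unit.

n = 183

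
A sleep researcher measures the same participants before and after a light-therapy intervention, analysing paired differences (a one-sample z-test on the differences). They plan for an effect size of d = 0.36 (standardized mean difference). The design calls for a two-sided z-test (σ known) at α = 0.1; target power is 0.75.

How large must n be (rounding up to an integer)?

n = 42

Set Φ(δ − 1.645) = 0.75; then δ − 1.645 = Φ⁻¹(0.75) = 0.674, giving δ = 2.319.
(The Φ(−δ − z_{α/2}) term is vanishingly small for δ > 0 and is dropped in the standard sample-size formula.)
δ = d·√n ⇒ n = (δ/d)² = (2.319 / 0.36)² = 41.51.
Round up to the next whole unit.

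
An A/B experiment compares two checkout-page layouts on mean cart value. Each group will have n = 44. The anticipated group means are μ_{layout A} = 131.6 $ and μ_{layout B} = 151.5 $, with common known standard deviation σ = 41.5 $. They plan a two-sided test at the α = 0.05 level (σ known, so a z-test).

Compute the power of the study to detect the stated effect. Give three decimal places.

Standardized effect: d = |μ_{layout A} − μ_{layout B}| / σ = |131.6 − 151.5| / 41.5 = 0.4795
Noncentrality parameter: δ = d·√(n/2) = 0.4795 × √(44/2) = 2.2491
Critical value for a two-sided test at α = 0.05: z_{α/2} = 1.960.
Power = Φ(δ − 1.960) + Φ(−δ − 1.960) = Φ(0.289) + Φ(-4.209) = 0.6138 + 0.0000 = 0.6138.

Power ≈ 0.614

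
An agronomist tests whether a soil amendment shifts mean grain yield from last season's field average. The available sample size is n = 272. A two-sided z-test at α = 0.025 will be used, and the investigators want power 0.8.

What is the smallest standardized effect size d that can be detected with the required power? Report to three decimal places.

d ≈ 0.187

Required noncentrality: δ = z_{0.0125} + z_{0.20} = 2.241 + 0.842 = 3.083.
(Lower-tail contribution to power is negligible for δ > 0.)
δ = d·√n ⇒ d = δ/√n = 3.083/√272 = 0.1869.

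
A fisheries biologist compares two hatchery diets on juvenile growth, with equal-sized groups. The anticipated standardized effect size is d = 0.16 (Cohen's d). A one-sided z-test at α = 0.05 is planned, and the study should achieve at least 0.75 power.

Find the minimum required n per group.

n = 421 per group

Set Φ(δ − 1.645) = 0.75; then δ − 1.645 = Φ⁻¹(0.75) = 0.674, giving δ = 2.319.
δ = d·√(n/2) ⇒ n = 2(δ/d)² = 2 × (2.319 / 0.16)² = 420.26.
Round up to the next whole unit.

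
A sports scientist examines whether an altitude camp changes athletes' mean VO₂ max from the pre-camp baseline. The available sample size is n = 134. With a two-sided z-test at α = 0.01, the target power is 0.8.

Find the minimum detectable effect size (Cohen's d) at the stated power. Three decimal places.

d ≈ 0.295

Need Φ(δ − 2.576) = 0.8, so δ = 2.576 + 0.842 = 3.417.
(Lower-tail contribution to power is negligible for δ > 0.)
δ = d·√n ⇒ d = δ/√n = 3.417/√134 = 0.2952.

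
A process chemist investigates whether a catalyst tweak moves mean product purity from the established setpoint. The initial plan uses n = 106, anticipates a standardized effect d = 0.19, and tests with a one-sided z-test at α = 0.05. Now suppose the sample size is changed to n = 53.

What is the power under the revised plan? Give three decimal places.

With n = 53: δ = d·√n = 0.19 × √53 = 1.3832. Critical value z_{0.05} = 1.645.
Revised power = P(Z > 1.645 − δ) = Φ(-0.262) = 0.3968.

Power ≈ 0.397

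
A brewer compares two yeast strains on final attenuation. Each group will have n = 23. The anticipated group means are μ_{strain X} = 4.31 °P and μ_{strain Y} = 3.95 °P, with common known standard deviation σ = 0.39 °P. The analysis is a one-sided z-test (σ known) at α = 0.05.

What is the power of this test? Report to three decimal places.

Power ≈ 0.931

Standardized effect: d = |μ_{strain X} − μ_{strain Y}| / σ = |4.31 − 3.95| / 0.39 = 0.9231
Noncentrality parameter: δ = d·√(n/2) = 0.9231 × √(23/2) = 3.1303
One-sided α = 0.05 → critical value z_{0.05} = 1.645.
Power = P(Z > 1.645 − δ) = Φ(1.485) = 0.9313.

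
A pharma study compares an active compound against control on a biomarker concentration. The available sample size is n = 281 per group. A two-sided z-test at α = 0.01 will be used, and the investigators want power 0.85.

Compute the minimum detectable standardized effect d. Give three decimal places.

Need Φ(δ − 2.576) = 0.85, so δ = 2.576 + 1.036 = 3.612.
(Lower-tail contribution to power is negligible for δ > 0.)
δ = d·√(n/2) ⇒ d = δ/√(n/2) = 3.612/√(281/2) = 0.3047.

d ≈ 0.305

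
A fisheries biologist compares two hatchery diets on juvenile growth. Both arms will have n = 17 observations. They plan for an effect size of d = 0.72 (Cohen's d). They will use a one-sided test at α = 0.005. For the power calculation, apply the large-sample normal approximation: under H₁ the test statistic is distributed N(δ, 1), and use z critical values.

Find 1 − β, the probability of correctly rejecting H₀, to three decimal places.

Noncentrality parameter: δ = d·√(n/2) = 0.72 × √(17/2) = 2.0991
Critical value for a one-sided test at α = 0.005: z_α = 2.576.
Power = P(Z > 2.576 − δ) = Φ(-0.477) = 0.3168.

Power ≈ 0.317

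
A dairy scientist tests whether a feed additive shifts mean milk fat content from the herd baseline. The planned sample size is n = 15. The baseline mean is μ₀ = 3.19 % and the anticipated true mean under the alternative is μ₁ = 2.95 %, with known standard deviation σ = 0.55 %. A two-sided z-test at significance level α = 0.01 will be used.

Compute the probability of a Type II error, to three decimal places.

Standardized effect: d = |μ₁ − μ₀| / σ = |2.95 − 3.19| / 0.55 = 0.4364
Noncentrality parameter: δ = d·√n = 0.4364 × √15 = 1.6900
Critical value for a two-sided test at α = 0.01: z_{α/2} = 2.576.
Power = Φ(δ − 2.576) + Φ(−δ − 2.576) = Φ(-0.886) + Φ(-4.266) = 0.1879 + 0.0000 = 0.1879.
Type II error: β = 1 − power = 1 − 0.1879 = 0.8121.

β ≈ 0.812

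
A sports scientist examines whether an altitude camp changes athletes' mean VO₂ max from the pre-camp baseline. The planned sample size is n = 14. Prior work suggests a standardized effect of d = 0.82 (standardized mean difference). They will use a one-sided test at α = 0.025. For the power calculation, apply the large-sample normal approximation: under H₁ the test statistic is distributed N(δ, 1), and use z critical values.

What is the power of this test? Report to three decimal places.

Noncentrality parameter: δ = d·√n = 0.82 × √14 = 3.0682
Critical value for a one-sided test at α = 0.025: z_α = 1.960.
Power = Φ(δ − 1.960) = Φ(1.108) = 0.8661.

Power ≈ 0.866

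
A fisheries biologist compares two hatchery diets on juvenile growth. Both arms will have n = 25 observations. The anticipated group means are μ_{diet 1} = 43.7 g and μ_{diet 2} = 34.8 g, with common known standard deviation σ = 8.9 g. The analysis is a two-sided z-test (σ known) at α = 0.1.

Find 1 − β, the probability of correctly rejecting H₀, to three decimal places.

Standardized effect: d = |μ_{diet 1} − μ_{diet 2}| / σ = |43.7 − 34.8| / 8.9 = 1.0000
Noncentrality parameter: λ = d·√(n/2) = 1.0000 × √(25/2) = 3.5355
Critical value for a two-sided test at α = 0.1: z_{α/2} = 1.645.
Power = Φ(λ − 1.645) + Φ(−λ − 1.645) = Φ(1.891) + Φ(-5.180) = 0.9707 + 0.0000 = 0.9707.

Power ≈ 0.971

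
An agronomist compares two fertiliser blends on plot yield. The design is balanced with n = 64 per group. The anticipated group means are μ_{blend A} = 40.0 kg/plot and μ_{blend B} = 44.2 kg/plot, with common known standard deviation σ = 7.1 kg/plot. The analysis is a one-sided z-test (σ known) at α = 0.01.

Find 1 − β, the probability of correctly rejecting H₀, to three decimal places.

Standardized effect: d = |μ_{blend A} − μ_{blend B}| / σ = |40.0 − 44.2| / 7.1 = 0.5915
Noncentrality parameter: λ = d·√(n/2) = 0.5915 × √(64/2) = 3.3463
Critical value for a one-sided test at α = 0.01: z_α = 2.326.
Power = P(Z > 2.326 − λ) = Φ(1.020) = 0.8461.

Power ≈ 0.846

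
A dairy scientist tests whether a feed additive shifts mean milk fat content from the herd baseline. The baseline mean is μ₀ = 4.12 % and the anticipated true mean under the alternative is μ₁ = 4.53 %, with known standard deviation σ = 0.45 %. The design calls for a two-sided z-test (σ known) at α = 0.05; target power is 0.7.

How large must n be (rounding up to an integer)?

n = 8

Standardized effect: d = |μ₁ − μ₀| / σ = |4.53 − 4.12| / 0.45 = 0.9111
Set Φ(δ − 1.960) = 0.7; then δ − 1.960 = Φ⁻¹(0.7) = 0.524, giving δ = 2.484.
(Ignoring the negligible lower-tail rejection probability gives the usual closed-form inversion.)
δ = d·√n ⇒ n = (δ/d)² = (2.484 / 0.9111)² = 7.44.
Round up to the next whole unit.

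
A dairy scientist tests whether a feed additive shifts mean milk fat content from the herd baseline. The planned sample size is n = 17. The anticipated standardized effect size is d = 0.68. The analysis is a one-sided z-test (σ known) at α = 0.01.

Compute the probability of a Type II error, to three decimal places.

Noncentrality parameter: δ = d·√n = 0.68 × √17 = 2.8037
Critical value for a one-sided test at α = 0.01: z_α = 2.326.
Power = P(Z > 2.326 − δ) = Φ(0.477) = 0.6834.
Type II error: β = 1 − power = 1 − 0.6834 = 0.3166.

β ≈ 0.317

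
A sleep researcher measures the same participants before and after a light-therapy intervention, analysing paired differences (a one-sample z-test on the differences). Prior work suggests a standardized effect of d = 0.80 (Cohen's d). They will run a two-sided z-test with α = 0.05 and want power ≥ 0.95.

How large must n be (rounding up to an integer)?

For power 0.95 need Φ(δ − z_{0.025}) = 0.95, so δ = z_{0.025} + z_{0.05} = 1.960 + 1.645 = 3.605.
(Ignoring the negligible lower-tail rejection probability gives the usual closed-form inversion.)
δ = d·√n ⇒ n = (δ/d)² = (3.605 / 0.80)² = 20.30.
Round up to the next whole unit.

n = 21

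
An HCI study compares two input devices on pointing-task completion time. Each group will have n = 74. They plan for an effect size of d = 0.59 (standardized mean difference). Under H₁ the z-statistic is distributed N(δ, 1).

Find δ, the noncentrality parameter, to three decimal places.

δ ≈ 3.589

δ = d·√(n/2) = 0.59 × √(74/2) = 3.5888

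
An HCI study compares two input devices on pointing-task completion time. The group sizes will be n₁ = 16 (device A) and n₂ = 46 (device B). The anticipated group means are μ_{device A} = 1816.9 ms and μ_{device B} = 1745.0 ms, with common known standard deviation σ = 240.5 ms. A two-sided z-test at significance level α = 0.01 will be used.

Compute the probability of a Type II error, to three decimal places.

Standardized effect: d = |μ_{device A} − μ_{device B}| / σ = |1816.9 − 1745.0| / 240.5 = 0.2990
Noncentrality parameter: δ = d / √(1/n₁ + 1/n₂) = 0.2990 / √(1/16 + 1/46) = 1.0300
Critical value for a two-sided test at α = 0.01: z_{α/2} = 2.576.
Power = Φ(δ − 2.576) + Φ(−δ − 2.576) = Φ(-1.546) + Φ(-3.606) = 0.0611 + 0.0002 = 0.0612.
Type II error: β = 1 − power = 1 − 0.0612 = 0.9388.

β ≈ 0.939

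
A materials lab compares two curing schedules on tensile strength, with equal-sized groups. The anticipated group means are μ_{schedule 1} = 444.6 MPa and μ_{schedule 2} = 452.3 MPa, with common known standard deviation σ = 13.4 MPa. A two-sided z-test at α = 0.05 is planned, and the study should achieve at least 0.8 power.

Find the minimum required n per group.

Standardized effect: d = |μ_{schedule 1} − μ_{schedule 2}| / σ = |444.6 − 452.3| / 13.4 = 0.5746
For power 0.8 need Φ(δ − z_{0.025}) = 0.8, so δ = z_{0.025} + z_{0.20} = 1.960 + 0.842 = 2.802.
(Ignoring the negligible lower-tail rejection probability gives the usual closed-form inversion.)
δ = d·√(n/2) ⇒ n = 2(δ/d)² = 2 × (2.802 / 0.5746)² = 47.54.
Rounding up, n = 48 per group.

n = 48 per group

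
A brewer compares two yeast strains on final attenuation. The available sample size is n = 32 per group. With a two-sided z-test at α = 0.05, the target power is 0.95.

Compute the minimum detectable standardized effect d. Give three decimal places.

Need Φ(δ − 1.960) = 0.95, so δ = 1.960 + 1.645 = 3.605.
(Lower-tail contribution to power is negligible for δ > 0.)
δ = d·√(n/2) ⇒ d = δ/√(n/2) = 3.605/√(32/2) = 0.9012.

d ≈ 0.901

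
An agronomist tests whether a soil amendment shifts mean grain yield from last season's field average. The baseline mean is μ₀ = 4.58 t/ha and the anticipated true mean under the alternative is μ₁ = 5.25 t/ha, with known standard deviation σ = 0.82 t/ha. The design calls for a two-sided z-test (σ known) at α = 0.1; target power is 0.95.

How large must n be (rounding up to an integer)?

n = 17

Standardized effect: d = |μ₁ − μ₀| / σ = |5.25 − 4.58| / 0.82 = 0.8171
For power 0.95 need Φ(δ − z_{0.05}) = 0.95, so δ = z_{0.05} + z_{0.05} = 1.645 + 1.645 = 3.290.
(For δ > 0 the lower-tail rejection region contributes negligibly to power, so the one-term inversion is standard.)
δ = d·√n ⇒ n = (δ/d)² = (3.290 / 0.8171)² = 16.21.
Rounding up, n = 17.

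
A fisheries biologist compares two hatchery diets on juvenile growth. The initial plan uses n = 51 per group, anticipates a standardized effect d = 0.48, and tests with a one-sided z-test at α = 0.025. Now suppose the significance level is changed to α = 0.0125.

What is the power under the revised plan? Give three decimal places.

Power ≈ 0.572

δ = d·√(n/2) = 0.48 × √(51/2) = 2.4239 (unchanged). New critical value: z_{0.0125} = 2.241.
Revised power = P(Z > 2.241 − δ) = Φ(0.182) = 0.5724.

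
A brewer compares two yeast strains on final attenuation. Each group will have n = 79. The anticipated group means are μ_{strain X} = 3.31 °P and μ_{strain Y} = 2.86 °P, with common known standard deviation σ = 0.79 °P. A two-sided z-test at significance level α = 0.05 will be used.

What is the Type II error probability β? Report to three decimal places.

Standardized effect: d = |μ_{strain X} − μ_{strain Y}| / σ = |3.31 − 2.86| / 0.79 = 0.5696
Noncentrality parameter: δ = d·√(n/2) = 0.5696 × √(79/2) = 3.5800
Critical value for a two-sided test at α = 0.05: z_{α/2} = 1.960.
Power = Φ(δ − 1.960) + Φ(−δ − 1.960) = Φ(1.620) + Φ(-5.540) = 0.9474 + 0.0000 = 0.9474.
Type II error: β = 1 − power = 1 − 0.9474 = 0.0526.

β ≈ 0.053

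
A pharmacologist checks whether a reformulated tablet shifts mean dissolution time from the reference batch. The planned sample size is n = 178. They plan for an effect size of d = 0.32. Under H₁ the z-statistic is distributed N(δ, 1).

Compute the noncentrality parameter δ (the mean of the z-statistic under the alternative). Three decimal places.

δ = d·√n = 0.32 × √178 = 4.2693

δ ≈ 4.269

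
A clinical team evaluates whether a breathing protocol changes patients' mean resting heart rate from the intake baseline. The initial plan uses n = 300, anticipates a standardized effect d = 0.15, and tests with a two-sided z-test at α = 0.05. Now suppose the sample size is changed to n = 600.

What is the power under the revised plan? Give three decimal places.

Power ≈ 0.957

With n = 600: δ = d·√n = 0.15 × √600 = 3.6742. Critical value z_{0.025} = 1.960.
Revised power = Φ(δ − 1.960) + Φ(−δ − 1.960) = Φ(1.714) + Φ(-5.634) = 0.9568 + 0.0000 = 0.9568.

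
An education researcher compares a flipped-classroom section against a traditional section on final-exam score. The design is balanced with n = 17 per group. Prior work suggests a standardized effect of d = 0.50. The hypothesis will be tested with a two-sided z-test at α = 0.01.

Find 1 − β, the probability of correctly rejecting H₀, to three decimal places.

Noncentrality parameter: δ = d·√(n/2) = 0.50 × √(17/2) = 1.4577
Two-sided α = 0.01 → critical value z_{0.005} = 2.576.
Power = Φ(δ − 2.576) + Φ(−δ − 2.576) = Φ(-1.118) + Φ(-4.034) = 0.1318 + 0.0000 = 0.1318.

Power ≈ 0.132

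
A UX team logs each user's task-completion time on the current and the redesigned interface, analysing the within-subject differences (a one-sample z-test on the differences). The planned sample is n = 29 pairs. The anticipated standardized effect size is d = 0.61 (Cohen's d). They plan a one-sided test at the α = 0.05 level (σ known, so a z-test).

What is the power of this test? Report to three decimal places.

Noncentrality parameter: δ = d·√n = 0.61 × √29 = 3.2850
Critical value for a one-sided test at α = 0.05: z_α = 1.645.
Power = P(Z > 1.645 − δ) = Φ(1.640) = 0.9495.

Power ≈ 0.950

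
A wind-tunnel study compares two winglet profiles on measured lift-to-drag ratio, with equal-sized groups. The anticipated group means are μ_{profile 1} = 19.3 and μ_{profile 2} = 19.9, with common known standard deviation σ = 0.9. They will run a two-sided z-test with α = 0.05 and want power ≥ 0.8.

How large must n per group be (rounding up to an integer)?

n = 36 per group

Standardized effect: d = |μ_{profile 1} − μ_{profile 2}| / σ = |19.3 − 19.9| / 0.9 = 0.6667
For power 0.8 need Φ(δ − z_{0.025}) = 0.8, so δ = z_{0.025} + z_{0.20} = 1.960 + 0.842 = 2.802.
(The Φ(−δ − z_{α/2}) term is vanishingly small for δ > 0 and is dropped in the standard sample-size formula.)
δ = d·√(n/2) ⇒ n = 2(δ/d)² = 2 × (2.802 / 0.6667)² = 35.32.
Round up to the next whole unit.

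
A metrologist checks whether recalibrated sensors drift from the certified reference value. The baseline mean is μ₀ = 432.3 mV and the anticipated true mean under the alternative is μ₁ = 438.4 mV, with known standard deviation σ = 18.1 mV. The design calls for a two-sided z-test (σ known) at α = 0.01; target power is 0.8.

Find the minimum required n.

Standardized effect: d = |μ₁ − μ₀| / σ = |438.4 − 432.3| / 18.1 = 0.3370
For power 0.8 need Φ(δ − z_{0.005}) = 0.8, so δ = z_{0.005} + z_{0.20} = 2.576 + 0.842 = 3.417.
(Ignoring the negligible lower-tail rejection probability gives the usual closed-form inversion.)
δ = d·√n ⇒ n = (δ/d)² = (3.417 / 0.3370)² = 102.83.
Rounding up, n = 103.

n = 103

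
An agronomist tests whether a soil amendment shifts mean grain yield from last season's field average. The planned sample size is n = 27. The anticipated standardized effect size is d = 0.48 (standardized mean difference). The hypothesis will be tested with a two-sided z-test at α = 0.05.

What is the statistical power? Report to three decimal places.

Noncentrality parameter: δ = d·√n = 0.48 × √27 = 2.4942
Critical value for a two-sided test at α = 0.05: z_{α/2} = 1.960.
Power = Φ(δ − 1.960) + Φ(−δ − 1.960) = Φ(0.534) + Φ(-4.454) = 0.7034 + 0.0000 = 0.7034.

Power ≈ 0.703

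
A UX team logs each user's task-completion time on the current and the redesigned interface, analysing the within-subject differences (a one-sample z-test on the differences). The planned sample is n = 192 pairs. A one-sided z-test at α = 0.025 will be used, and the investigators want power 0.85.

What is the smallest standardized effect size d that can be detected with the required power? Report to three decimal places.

d ≈ 0.216

Need Φ(δ − 1.960) = 0.85, so δ = 1.960 + 1.036 = 2.996.
δ = d·√n ⇒ d = δ/√n = 2.996/√192 = 0.2162.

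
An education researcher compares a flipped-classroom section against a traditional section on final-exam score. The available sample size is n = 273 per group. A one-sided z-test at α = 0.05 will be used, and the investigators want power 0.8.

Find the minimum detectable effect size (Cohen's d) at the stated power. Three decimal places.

Need Φ(δ − 1.645) = 0.8, so δ = 1.645 + 0.842 = 2.486.
δ = d·√(n/2) ⇒ d = δ/√(n/2) = 2.486/√(273/2) = 0.2128.

d ≈ 0.213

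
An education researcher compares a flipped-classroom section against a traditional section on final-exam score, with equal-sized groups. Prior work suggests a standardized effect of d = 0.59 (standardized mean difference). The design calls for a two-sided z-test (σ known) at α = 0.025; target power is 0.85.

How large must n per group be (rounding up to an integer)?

n = 62 per group

Set Φ(δ − 2.241) = 0.85; then δ − 2.241 = Φ⁻¹(0.85) = 1.036, giving δ = 3.278.
(The Φ(−δ − z_{α/2}) term is vanishingly small for δ > 0 and is dropped in the standard sample-size formula.)
δ = d·√(n/2) ⇒ n = 2(δ/d)² = 2 × (3.278 / 0.59)² = 61.73.
Round up to the next whole unit.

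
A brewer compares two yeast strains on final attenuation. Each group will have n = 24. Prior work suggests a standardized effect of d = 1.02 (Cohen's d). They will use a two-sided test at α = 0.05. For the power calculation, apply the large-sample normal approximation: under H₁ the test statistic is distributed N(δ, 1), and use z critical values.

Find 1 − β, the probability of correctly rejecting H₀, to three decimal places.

Power ≈ 0.942

Noncentrality parameter: δ = d·√(n/2) = 1.02 × √(24/2) = 3.5334
Critical value for a two-sided test at α = 0.05: z_{α/2} = 1.960.
Power = Φ(δ − 1.960) + Φ(−δ − 1.960) = Φ(1.573) + Φ(-5.493) = 0.9422 + 0.0000 = 0.9422.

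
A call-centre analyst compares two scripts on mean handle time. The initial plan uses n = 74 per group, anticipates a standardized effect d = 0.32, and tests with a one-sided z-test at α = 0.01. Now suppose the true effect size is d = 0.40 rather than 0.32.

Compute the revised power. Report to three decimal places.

Power ≈ 0.543

With d = 0.40: δ = d·√(n/2) = 0.40 × √(74/2) = 2.4331. Critical value z_{0.01} = 2.326.
Revised power = P(Z > 2.326 − δ) = Φ(0.107) = 0.5425.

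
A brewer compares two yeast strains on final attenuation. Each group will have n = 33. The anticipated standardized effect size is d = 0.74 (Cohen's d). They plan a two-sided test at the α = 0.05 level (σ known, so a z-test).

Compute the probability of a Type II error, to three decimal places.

Noncentrality parameter: λ = d·√(n/2) = 0.74 × √(33/2) = 3.0059
Two-sided α = 0.05 → critical value z_{0.025} = 1.960.
Power = Φ(λ − 1.960) + Φ(−λ − 1.960) = Φ(1.046) + Φ(-4.966) = 0.8522 + 0.0000 = 0.8522.
Type II error: β = 1 − power = 1 − 0.8522 = 0.1478.

β ≈ 0.148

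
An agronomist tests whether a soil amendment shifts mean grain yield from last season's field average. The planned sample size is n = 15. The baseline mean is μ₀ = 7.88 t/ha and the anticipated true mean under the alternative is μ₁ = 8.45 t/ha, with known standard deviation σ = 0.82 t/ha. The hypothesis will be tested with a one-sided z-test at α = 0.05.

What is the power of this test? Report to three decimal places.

Power ≈ 0.853

Standardized effect: d = |μ₁ − μ₀| / σ = |8.45 − 7.88| / 0.82 = 0.6951
Noncentrality parameter: δ = d·√n = 0.6951 × √15 = 2.6922
One-sided α = 0.05 → critical value z_{0.05} = 1.645.
Power = Φ(δ − 1.645) = Φ(1.047) = 0.8525.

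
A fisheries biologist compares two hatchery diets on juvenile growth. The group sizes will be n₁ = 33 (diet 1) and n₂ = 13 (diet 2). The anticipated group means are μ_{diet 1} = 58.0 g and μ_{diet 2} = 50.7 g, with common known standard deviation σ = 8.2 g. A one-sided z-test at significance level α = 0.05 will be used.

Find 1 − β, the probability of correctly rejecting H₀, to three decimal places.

Power ≈ 0.859

Standardized effect: d = |μ_{diet 1} − μ_{diet 2}| / σ = |58.0 − 50.7| / 8.2 = 0.8902
Noncentrality parameter: δ = d / √(1/n₁ + 1/n₂) = 0.8902 / √(1/33 + 1/13) = 2.7187
Critical value for a one-sided test at α = 0.05: z_α = 1.645.
Power = Φ(δ − 1.645) = Φ(1.074) = 0.8586.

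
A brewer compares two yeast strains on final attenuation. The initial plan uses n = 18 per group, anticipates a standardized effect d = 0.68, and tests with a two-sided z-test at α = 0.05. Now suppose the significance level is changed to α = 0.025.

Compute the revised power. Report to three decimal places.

δ = d·√(n/2) = 0.68 × √(18/2) = 2.0400 (unchanged). New critical value: z_{0.0125} = 2.241.
Revised power = Φ(δ − 2.241) + Φ(−δ − 2.241) = Φ(-0.201) + Φ(-4.281) = 0.4202 + 0.0000 = 0.4202.

Power ≈ 0.420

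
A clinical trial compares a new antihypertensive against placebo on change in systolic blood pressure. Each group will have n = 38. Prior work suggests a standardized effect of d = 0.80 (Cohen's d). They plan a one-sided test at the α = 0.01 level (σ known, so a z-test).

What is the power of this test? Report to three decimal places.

Noncentrality parameter: δ = d·√(n/2) = 0.80 × √(38/2) = 3.4871
Critical value for a one-sided test at α = 0.01: z_α = 2.326.
Power = Φ(δ − 2.326) = Φ(1.161) = 0.8771.

Power ≈ 0.877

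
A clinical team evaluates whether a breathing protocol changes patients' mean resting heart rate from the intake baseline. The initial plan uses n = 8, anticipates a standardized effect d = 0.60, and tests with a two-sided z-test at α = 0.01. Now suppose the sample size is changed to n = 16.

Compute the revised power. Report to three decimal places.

With n = 16: δ = d·√n = 0.60 × √16 = 2.4000. Critical value z_{0.005} = 2.576.
Revised power = Φ(δ − 2.576) + Φ(−δ − 2.576) = Φ(-0.176) + Φ(-4.976) = 0.4302 + 0.0000 = 0.4302.

Power ≈ 0.430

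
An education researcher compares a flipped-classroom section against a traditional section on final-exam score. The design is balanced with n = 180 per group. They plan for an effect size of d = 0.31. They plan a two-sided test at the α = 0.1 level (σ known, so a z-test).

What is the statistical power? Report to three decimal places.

Power ≈ 0.903

Noncentrality parameter: δ = d·√(n/2) = 0.31 × √(180/2) = 2.9409
Two-sided α = 0.1 → critical value z_{0.05} = 1.645.
Power = Φ(δ − 1.645) + Φ(−δ − 1.645) = Φ(1.296) + Φ(-4.586) = 0.9025 + 0.0000 = 0.9025.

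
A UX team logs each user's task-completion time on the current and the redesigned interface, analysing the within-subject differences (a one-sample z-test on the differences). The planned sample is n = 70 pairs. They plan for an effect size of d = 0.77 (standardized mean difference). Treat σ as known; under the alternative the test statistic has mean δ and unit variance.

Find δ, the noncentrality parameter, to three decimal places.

The noncentrality parameter scales effect size by the design's sample-size factor: δ = d·√n = 0.77 × √70 = 6.4423

δ ≈ 6.442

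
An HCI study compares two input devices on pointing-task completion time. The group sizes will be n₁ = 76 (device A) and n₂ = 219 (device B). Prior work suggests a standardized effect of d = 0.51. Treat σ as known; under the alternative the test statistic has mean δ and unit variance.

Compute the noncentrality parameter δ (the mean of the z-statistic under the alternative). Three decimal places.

δ ≈ 3.831

δ = d / √(1/n₁ + 1/n₂) = 0.51 / √(1/76 + 1/219) = 3.8308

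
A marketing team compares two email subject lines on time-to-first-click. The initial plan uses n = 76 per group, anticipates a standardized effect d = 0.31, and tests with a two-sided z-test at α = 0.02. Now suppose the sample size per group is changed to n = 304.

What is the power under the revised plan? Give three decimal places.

With n = 304 per group: δ = d·√(n/2) = 0.31 × √(304/2) = 3.8219. Critical value z_{0.01} = 2.326.
Revised power = Φ(δ − 2.326) + Φ(−δ − 2.326) = Φ(1.496) + Φ(-6.148) = 0.9326 + 0.0000 = 0.9326.

Power ≈ 0.933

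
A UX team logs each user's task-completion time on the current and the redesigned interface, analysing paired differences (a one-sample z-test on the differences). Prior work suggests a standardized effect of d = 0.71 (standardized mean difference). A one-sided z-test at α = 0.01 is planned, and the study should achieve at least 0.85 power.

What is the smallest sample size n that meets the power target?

For power 0.85 need Φ(δ − z_{0.01}) = 0.85, so δ = z_{0.01} + z_{0.15} = 2.326 + 1.036 = 3.363.
δ = d·√n ⇒ n = (δ/d)² = (3.363 / 0.71)² = 22.43.
Rounding up, n = 23.

n = 23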